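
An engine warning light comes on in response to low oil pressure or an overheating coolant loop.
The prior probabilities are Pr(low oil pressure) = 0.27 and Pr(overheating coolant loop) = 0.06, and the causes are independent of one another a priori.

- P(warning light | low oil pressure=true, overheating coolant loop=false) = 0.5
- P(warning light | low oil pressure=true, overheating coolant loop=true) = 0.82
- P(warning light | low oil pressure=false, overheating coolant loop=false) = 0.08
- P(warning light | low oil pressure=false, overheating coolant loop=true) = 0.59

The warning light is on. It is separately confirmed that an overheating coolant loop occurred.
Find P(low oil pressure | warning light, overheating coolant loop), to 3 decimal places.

P(low oil pressure | warning light, overheating coolant loop) ≈ 0.340

For the numerator, keep only low oil pressure=true terms: 0.82×0.27 = 0.221400
The normalizing constant is 0.59×0.73 + 0.82×0.27 = 0.652100
P(low oil pressure | warning light, overheating coolant loop) = 0.221400/0.652100 ≈ 0.340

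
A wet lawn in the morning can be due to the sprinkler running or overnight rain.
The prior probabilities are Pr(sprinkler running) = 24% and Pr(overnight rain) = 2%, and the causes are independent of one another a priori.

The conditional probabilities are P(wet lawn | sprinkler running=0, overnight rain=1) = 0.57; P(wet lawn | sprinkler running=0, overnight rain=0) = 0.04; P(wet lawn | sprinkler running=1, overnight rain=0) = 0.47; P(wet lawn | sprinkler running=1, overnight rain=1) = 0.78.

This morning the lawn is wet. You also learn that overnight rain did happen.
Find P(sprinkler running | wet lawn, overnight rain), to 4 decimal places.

P(sprinkler running | wet lawn, overnight rain) ≈ 0.3017

P(wet lawn | overnight rain) = 0.57·0.76 + 0.78·0.24 = 0.433200 + 0.187200 = 0.620400
Restricting to configurations with sprinkler running present: 0.78·0.24 = 0.187200.
So P(sprinkler running | wet lawn, overnight rain) = 0.187200/0.620400 ≈ 0.3017.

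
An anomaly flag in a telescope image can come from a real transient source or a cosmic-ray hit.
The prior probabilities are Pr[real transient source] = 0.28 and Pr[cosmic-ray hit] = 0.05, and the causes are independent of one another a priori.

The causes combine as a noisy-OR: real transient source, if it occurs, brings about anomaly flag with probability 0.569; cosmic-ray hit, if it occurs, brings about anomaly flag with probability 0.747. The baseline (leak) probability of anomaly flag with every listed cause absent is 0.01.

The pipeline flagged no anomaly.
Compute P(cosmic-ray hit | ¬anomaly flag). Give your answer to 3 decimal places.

P(cosmic-ray hit | ¬anomaly flag) ≈ 0.013

Under noisy-OR, P(anomaly flag | causes) = 1 − (1−0.01)·∏(1−qᵢ) over the active causes.
P(¬anomaly flag) = 0.99*0.72*0.95 + 0.25047*0.72*0.05 + 0.42669*0.28*0.95 + 0.107953*0.28*0.05 = 0.677160 + 0.009017 + 0.113500 + 0.001511 = 0.801188
Of this, 0.010528 comes from 0.009017 + 0.001511 (the cosmic-ray hit=true cases).
So P(cosmic-ray hit | ¬anomaly flag) = 0.010528/0.801188 ≈ 0.013.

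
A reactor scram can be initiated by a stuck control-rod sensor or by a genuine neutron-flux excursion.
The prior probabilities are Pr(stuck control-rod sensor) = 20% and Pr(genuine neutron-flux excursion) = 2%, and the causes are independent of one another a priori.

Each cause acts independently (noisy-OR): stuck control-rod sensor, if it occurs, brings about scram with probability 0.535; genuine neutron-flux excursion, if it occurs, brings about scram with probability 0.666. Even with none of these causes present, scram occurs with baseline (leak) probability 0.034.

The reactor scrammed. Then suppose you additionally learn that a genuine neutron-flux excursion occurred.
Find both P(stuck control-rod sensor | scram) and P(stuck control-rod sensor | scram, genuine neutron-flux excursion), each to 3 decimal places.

P(stuck control-rod sensor | scram) ≈ 0.748; P(stuck control-rod sensor | scram, genuine neutron-flux excursion) ≈ 0.239

Under noisy-OR, P(scram | causes) = 1 − (1−0.034)·∏(1−qᵢ) over the active causes.
Enumerate the 4 (stuck control-rod sensor, genuine neutron-flux excursion) configurations and weight by the priors:
  P(scram) = 0.034·0.8·0.98 + 0.677356·0.8·0.02 + 0.55081·0.2·0.98 + 0.849971·0.2·0.02
        = 0.026656 + 0.010838 + 0.107959 + 0.003400 = 0.148853
Configurations with stuck control-rod sensor contribute 0.111359, so
  P(stuck control-rod sensor | scram) = 0.111359 / 0.148853 ≈ 0.748

Now condition on the additional information:
Enumerate both values of stuck control-rod sensor and weight by the priors:
  P(scram | genuine neutron-flux excursion) = 0.677356*0.8 + 0.849971*0.2
        = 0.541885 + 0.169994 = 0.711879
Configurations with stuck control-rod sensor contribute 0.169994, so
  P(stuck control-rod sensor | scram, genuine neutron-flux excursion) = 0.169994 / 0.711879 ≈ 0.239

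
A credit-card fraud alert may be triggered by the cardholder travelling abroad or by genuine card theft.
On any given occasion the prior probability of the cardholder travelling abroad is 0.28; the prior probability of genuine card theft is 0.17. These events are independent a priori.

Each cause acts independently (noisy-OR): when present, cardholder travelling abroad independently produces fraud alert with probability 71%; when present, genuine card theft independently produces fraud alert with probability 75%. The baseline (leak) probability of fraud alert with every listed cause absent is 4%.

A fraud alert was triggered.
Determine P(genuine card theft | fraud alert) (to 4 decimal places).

Under noisy-OR, P(fraud alert | causes) = 1 − (1−0.04)·∏(1−qᵢ) over the active causes.
For the numerator, keep only genuine card theft=true terms: 0.093024 + 0.044287 = 0.137311
Denominator P(fraud alert): 0.04×0.72×0.83 + 0.76×0.72×0.17 + 0.7216×0.28×0.83 + 0.9304×0.28×0.17 = 0.328915
Posterior = 0.137311 / 0.328915 ≈ 0.4175

P(genuine card theft | fraud alert) ≈ 0.4175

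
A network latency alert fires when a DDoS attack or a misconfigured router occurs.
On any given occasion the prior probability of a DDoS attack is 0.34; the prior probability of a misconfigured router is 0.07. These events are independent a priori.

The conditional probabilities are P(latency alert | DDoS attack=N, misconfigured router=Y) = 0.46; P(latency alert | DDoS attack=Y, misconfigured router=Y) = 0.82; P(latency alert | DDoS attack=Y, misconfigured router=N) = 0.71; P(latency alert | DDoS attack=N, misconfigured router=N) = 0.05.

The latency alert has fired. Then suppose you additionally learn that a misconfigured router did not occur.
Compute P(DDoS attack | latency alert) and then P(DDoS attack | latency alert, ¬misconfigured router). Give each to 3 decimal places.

By total probability over the 4 (DDoS attack, misconfigured router) configurations:
  P(latency alert) = 0.05×0.66×0.93 + 0.46×0.66×0.07 + 0.71×0.34×0.93 + 0.82×0.34×0.07
        = 0.030690 + 0.021252 + 0.224502 + 0.019516 = 0.295960
Configurations with DDoS attack contribute 0.244018, so
  P(DDoS attack | latency alert) = 0.244018 / 0.295960 ≈ 0.824

With the extra evidence:
P(latency alert | ¬misconfigured router) = 0.05·0.66 + 0.71·0.34 = 0.033000 + 0.241400 = 0.274400
The DDoS attack-present share is 0.71·0.34 = 0.241400.
So P(DDoS attack | latency alert, ¬misconfigured router) = 0.241400/0.274400 ≈ 0.880.
Ruling out misconfigured router raises the posterior on DDoS attack — the flip side of explaining away.

P(DDoS attack | latency alert) ≈ 0.824; P(DDoS attack | latency alert, ¬misconfigured router) ≈ 0.880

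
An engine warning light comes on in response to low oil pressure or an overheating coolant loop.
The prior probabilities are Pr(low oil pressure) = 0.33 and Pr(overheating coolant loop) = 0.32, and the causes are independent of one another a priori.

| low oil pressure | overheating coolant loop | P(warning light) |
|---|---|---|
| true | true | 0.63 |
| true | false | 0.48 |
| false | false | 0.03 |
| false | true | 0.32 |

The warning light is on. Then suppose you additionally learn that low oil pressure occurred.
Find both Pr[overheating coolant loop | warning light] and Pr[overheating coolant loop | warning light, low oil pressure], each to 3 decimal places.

Pr[overheating coolant loop | warning light] ≈ 0.527; Pr[overheating coolant loop | warning light, low oil pressure] ≈ 0.382

Weight on overheating coolant loop=true, given the evidence: 0.068608 + 0.066528 = 0.135136
Normalizer over all consistent configurations: 0.03×0.67×0.68 + 0.32×0.67×0.32 + 0.48×0.33×0.68 + 0.63×0.33×0.32 = 0.256516
P(overheating coolant loop | warning light) = 0.135136/0.256516 ≈ 0.527

Now condition on the additional information:
P(warning light | low oil pressure) = 0.48·0.68 + 0.63·0.32 = 0.326400 + 0.201600 = 0.528000
The overheating coolant loop-present share is 0.63·0.32 = 0.201600.
So P(overheating coolant loop | warning light, low oil pressure) = 0.201600/0.528000 ≈ 0.382.
The drop from 0.527 to 0.382 is the explaining-away (discounting) effect.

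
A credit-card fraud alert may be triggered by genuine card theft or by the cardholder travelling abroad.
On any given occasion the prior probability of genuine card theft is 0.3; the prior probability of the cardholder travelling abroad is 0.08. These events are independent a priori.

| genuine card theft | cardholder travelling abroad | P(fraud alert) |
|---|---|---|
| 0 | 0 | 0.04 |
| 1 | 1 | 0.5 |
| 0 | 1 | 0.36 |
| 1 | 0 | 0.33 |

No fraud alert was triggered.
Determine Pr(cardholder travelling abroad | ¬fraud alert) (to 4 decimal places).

Enumerate the 4 (genuine card theft, cardholder travelling abroad) configurations and weight by the priors:
  P(¬fraud alert) = 0.96*0.7*0.92 + 0.64*0.7*0.08 + 0.67*0.3*0.92 + 0.5*0.3*0.08
        = 0.618240 + 0.035840 + 0.184920 + 0.012000 = 0.851000
The terms with cardholder travelling abroad present sum to 0.047840, so
  P(cardholder travelling abroad | ¬fraud alert) = 0.047840 / 0.851000 ≈ 0.0562

Pr(cardholder travelling abroad | ¬fraud alert) ≈ 0.0562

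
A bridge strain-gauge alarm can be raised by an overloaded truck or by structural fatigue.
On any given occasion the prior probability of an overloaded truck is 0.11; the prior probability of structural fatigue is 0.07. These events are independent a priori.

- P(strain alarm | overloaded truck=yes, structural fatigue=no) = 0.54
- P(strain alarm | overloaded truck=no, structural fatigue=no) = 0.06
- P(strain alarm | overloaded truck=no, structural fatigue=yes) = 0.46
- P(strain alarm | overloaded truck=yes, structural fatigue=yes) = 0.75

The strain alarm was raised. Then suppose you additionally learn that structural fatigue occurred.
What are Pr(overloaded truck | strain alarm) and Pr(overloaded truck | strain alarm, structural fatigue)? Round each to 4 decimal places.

Pr(overloaded truck | strain alarm) ≈ 0.4379; Pr(overloaded truck | strain alarm, structural fatigue) ≈ 0.1677

Enumerate the 4 (overloaded truck, structural fatigue) configurations and weight by the priors:
  P(strain alarm) = 0.06·0.89·0.93 + 0.46·0.89·0.07 + 0.54·0.11·0.93 + 0.75·0.11·0.07
        = 0.049662 + 0.028658 + 0.055242 + 0.005775 = 0.139337
The terms with overloaded truck present sum to 0.061017, so
  P(overloaded truck | strain alarm) = 0.061017 / 0.139337 ≈ 0.4379

With the extra evidence:
Enumerate both values of overloaded truck and weight by the priors:
  P(strain alarm | structural fatigue) = 0.46·0.89 + 0.75·0.11
        = 0.409400 + 0.082500 = 0.491900
Keeping only the overloaded truck-present terms gives 0.082500, so
  P(overloaded truck | strain alarm, structural fatigue) = 0.082500 / 0.491900 ≈ 0.1677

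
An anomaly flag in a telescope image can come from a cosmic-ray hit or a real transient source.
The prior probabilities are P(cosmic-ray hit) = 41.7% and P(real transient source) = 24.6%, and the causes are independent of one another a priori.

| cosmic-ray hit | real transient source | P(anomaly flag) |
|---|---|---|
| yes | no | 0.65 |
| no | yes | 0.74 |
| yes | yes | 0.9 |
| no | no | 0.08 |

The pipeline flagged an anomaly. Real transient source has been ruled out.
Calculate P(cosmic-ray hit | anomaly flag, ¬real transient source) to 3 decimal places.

P(cosmic-ray hit | anomaly flag, ¬real transient source) ≈ 0.853

Sum P(anomaly flag|·) weighted by the priors over both values of cosmic-ray hit:
  P(anomaly flag | ¬real transient source) = 0.08·0.583 + 0.65·0.417
        = 0.046640 + 0.271050 = 0.317690
Keeping only the cosmic-ray hit-present terms gives 0.271050, so
  P(cosmic-ray hit | anomaly flag, ¬real transient source) = 0.271050 / 0.317690 ≈ 0.853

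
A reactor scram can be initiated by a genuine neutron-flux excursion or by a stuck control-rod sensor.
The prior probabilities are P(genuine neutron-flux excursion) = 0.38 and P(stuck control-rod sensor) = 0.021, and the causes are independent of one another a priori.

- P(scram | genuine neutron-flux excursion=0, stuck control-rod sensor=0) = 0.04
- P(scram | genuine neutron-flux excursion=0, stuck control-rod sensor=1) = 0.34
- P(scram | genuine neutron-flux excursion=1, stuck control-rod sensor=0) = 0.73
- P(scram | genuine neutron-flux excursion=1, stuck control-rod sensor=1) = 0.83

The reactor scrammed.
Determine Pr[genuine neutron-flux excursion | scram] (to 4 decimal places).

P(scram) = 0.04·0.62·0.979 + 0.34·0.62·0.021 + 0.73·0.38·0.979 + 0.83·0.38·0.021 = 0.024279 + 0.004427 + 0.271575 + 0.006623 = 0.306904
Of this, 0.278198 comes from 0.271575 + 0.006623 (the genuine neutron-flux excursion=true cases).
Hence the posterior is 0.278198/0.306904 ≈ 0.9065.

Pr[genuine neutron-flux excursion | scram] ≈ 0.9065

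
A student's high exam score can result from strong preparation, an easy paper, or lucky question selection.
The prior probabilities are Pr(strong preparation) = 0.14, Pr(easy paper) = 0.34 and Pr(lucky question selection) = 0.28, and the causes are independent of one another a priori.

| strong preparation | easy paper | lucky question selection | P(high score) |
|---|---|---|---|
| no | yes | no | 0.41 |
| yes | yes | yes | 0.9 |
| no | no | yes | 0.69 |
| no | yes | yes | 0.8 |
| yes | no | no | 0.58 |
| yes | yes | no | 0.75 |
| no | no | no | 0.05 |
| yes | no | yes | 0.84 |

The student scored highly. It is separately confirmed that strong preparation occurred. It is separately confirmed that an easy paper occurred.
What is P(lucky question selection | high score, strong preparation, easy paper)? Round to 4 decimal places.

P(lucky question selection | high score, strong preparation, easy paper) ≈ 0.3182

P(high score | strong preparation, easy paper) = 0.75*0.72 + 0.9*0.28 = 0.540000 + 0.252000 = 0.792000
The lucky question selection-present share is 0.9*0.28 = 0.252000.
P(lucky question selection | high score, strong preparation, easy paper) = 0.252000 / 0.792000 ≈ 0.3182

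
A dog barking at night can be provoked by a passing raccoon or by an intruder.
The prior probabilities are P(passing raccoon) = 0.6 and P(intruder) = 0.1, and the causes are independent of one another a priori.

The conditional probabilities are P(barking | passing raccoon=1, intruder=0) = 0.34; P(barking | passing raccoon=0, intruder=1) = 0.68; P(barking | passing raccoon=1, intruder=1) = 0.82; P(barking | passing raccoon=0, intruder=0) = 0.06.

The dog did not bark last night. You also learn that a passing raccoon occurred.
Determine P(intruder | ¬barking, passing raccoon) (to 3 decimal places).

P(intruder | ¬barking, passing raccoon) ≈ 0.029

P(¬barking | passing raccoon) = 0.66*0.9 + 0.18*0.1 = 0.594000 + 0.018000 = 0.612000
Restricting to configurations with intruder present: 0.18*0.1 = 0.018000.
P(intruder | ¬barking, passing raccoon) = 0.018000 / 0.612000 ≈ 0.029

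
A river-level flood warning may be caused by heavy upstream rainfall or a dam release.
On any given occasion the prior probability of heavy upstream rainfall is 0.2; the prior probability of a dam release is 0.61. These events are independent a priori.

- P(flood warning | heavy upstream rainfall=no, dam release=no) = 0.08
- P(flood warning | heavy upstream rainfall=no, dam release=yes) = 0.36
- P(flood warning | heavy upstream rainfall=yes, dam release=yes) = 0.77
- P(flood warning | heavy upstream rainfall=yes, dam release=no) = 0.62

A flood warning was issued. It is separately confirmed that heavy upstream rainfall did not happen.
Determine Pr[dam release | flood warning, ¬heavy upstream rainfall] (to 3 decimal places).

Pr[dam release | flood warning, ¬heavy upstream rainfall] ≈ 0.876

Weight on dam release=true, given the evidence: 0.36×0.61 = 0.219600
Normalizer over all consistent configurations: 0.08×0.39 + 0.36×0.61 = 0.250800
Posterior = 0.219600 / 0.250800 ≈ 0.876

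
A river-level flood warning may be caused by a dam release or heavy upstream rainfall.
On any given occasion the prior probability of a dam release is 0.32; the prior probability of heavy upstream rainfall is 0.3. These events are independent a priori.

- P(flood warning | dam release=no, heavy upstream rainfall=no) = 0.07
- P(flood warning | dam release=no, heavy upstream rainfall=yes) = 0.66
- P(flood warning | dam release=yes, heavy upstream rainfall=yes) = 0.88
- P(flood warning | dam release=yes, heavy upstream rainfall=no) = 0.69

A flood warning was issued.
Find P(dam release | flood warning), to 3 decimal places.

P(flood warning) = 0.07·0.68·0.7 + 0.66·0.68·0.3 + 0.69·0.32·0.7 + 0.88·0.32·0.3 = 0.033320 + 0.134640 + 0.154560 + 0.084480 = 0.407000
The dam release-present share is 0.154560 + 0.084480 = 0.239040.
P(dam release | flood warning) = 0.239040 / 0.407000 ≈ 0.587

P(dam release | flood warning) ≈ 0.587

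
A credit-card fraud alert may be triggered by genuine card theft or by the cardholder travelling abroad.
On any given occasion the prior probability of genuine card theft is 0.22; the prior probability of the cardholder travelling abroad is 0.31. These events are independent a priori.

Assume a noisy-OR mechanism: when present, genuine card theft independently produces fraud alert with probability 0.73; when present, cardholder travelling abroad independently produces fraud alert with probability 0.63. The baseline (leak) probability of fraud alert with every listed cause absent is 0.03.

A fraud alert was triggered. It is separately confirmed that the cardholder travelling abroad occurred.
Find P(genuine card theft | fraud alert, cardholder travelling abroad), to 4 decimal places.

P(genuine card theft | fraud alert, cardholder travelling abroad) ≈ 0.2843

Under noisy-OR, P(fraud alert | causes) = 1 − (1−0.03)·∏(1−qᵢ) over the active causes.
Enumerate both values of genuine card theft and weight by the priors:
  P(fraud alert | cardholder travelling abroad) = 0.6411·0.78 + 0.903097·0.22
        = 0.500058 + 0.198681 = 0.698739
Configurations with genuine card theft contribute 0.198681, so
  P(genuine card theft | fraud alert, cardholder travelling abroad) = 0.198681 / 0.698739 ≈ 0.2843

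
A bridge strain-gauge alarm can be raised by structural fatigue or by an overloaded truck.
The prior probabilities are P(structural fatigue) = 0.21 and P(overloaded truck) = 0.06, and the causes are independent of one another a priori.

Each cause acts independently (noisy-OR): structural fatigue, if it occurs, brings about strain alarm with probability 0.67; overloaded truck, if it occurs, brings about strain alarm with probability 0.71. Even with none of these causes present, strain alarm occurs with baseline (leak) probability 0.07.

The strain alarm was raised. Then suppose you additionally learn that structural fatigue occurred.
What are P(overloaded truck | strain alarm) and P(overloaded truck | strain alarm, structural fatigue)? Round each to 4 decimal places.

Under noisy-OR, P(strain alarm | causes) = 1 − (1−0.07)·∏(1−qᵢ) over the active causes.
P(strain alarm) = 0.07×0.79×0.94 + 0.7303×0.79×0.06 + 0.6931×0.21×0.94 + 0.910999×0.21×0.06 = 0.051982 + 0.034616 + 0.136818 + 0.011479 = 0.234895
Restricting to configurations with overloaded truck present: 0.034616 + 0.011479 = 0.046095.
P(overloaded truck | strain alarm) = 0.046095 / 0.234895 ≈ 0.1962

Now condition on the additional information:
By total probability over both values of overloaded truck:
  P(strain alarm | structural fatigue) = 0.6931·0.94 + 0.910999·0.06
        = 0.651514 + 0.054660 = 0.706174
Configurations with overloaded truck contribute 0.054660, so
  P(overloaded truck | strain alarm, structural fatigue) = 0.054660 / 0.706174 ≈ 0.0774
This is intercausal reasoning (explaining away): once structural fatigue accounts for the strain alarm, overloaded truck becomes less likely.

P(overloaded truck | strain alarm) ≈ 0.1962; P(overloaded truck | strain alarm, structural fatigue) ≈ 0.0774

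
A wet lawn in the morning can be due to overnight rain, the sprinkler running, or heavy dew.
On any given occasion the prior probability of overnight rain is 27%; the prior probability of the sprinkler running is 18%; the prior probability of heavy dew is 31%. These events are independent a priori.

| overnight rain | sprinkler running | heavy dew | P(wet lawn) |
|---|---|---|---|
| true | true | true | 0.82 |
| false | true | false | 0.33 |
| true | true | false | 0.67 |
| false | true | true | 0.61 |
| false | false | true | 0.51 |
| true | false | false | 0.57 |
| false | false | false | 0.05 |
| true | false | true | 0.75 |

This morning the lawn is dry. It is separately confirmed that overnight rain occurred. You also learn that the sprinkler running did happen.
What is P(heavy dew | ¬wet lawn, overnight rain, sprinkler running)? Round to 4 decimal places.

For the numerator, keep only heavy dew=true terms: 0.18×0.31 = 0.055800
Normalizer over all consistent configurations: 0.33×0.69 + 0.18×0.31 = 0.283500
P(heavy dew | ¬wet lawn, overnight rain, sprinkler running) = 0.055800/0.283500 ≈ 0.1968

P(heavy dew | ¬wet lawn, overnight rain, sprinkler running) ≈ 0.1968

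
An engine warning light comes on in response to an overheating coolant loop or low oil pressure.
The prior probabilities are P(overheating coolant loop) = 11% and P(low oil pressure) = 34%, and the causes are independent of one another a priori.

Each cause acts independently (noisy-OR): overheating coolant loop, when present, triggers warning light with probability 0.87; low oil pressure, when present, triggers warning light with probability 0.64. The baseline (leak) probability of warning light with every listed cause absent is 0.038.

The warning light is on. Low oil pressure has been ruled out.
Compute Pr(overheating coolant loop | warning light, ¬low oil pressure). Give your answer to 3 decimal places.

Under noisy-OR, P(warning light | causes) = 1 − (1−0.038)·∏(1−qᵢ) over the active causes.
P(warning light | ¬low oil pressure) = 0.038*0.89 + 0.87494*0.11 = 0.033820 + 0.096243 = 0.130063
Of this, 0.096243 comes from 0.87494*0.11 (the overheating coolant loop=true cases).
Hence the posterior is 0.096243/0.130063 ≈ 0.740.

Pr(overheating coolant loop | warning light, ¬low oil pressure) ≈ 0.740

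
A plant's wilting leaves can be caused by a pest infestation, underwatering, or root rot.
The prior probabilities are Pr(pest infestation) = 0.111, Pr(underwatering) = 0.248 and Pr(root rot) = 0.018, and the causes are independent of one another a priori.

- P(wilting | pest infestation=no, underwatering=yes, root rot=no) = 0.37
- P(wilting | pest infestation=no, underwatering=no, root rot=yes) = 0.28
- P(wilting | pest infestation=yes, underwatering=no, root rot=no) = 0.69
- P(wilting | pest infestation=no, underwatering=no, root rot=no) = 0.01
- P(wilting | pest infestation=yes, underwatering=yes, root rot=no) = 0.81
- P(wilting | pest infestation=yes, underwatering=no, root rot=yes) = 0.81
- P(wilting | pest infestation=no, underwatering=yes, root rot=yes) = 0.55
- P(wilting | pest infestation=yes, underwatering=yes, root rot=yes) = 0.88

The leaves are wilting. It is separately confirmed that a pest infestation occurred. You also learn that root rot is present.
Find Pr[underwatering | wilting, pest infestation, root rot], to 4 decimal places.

Weight on underwatering=true, given the evidence: 0.88*0.248 = 0.218240
Normalizer over all consistent configurations: 0.81*0.752 + 0.88*0.248 = 0.827360
P(underwatering | wilting, pest infestation, root rot) = 0.218240/0.827360 ≈ 0.2638

Pr[underwatering | wilting, pest infestation, root rot] ≈ 0.2638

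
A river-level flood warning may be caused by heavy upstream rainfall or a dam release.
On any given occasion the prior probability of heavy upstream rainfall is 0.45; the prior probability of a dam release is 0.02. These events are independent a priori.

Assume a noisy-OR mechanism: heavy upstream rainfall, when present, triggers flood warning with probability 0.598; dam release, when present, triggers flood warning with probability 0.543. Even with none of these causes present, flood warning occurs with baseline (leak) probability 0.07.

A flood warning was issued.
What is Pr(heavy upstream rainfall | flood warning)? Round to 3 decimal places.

Under noisy-OR, P(flood warning | causes) = 1 − (1−0.07)·∏(1−qᵢ) over the active causes.
Enumerate the 4 (heavy upstream rainfall, dam release) configurations and weight by the priors:
  P(flood warning) = 0.07×0.55×0.98 + 0.57499×0.55×0.02 + 0.62614×0.45×0.98 + 0.829146×0.45×0.02
        = 0.037730 + 0.006325 + 0.276128 + 0.007462 = 0.327645
The terms with heavy upstream rainfall present sum to 0.283590, so
  P(heavy upstream rainfall | flood warning) = 0.283590 / 0.327645 ≈ 0.866

Pr(heavy upstream rainfall | flood warning) ≈ 0.866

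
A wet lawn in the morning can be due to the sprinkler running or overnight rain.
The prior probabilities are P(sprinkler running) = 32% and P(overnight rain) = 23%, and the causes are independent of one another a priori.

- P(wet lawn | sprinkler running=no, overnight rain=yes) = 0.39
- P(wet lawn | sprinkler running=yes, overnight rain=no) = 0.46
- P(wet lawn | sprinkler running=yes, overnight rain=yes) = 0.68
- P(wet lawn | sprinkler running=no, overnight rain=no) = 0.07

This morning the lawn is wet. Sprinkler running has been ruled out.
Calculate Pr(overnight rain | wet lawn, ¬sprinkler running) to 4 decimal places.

Pr(overnight rain | wet lawn, ¬sprinkler running) ≈ 0.6247

Sum P(wet lawn|·) weighted by the priors over both values of overnight rain:
  P(wet lawn | ¬sprinkler running) = 0.07*0.77 + 0.39*0.23
        = 0.053900 + 0.089700 = 0.143600
The terms with overnight rain present sum to 0.089700, so
  P(overnight rain | wet lawn, ¬sprinkler running) = 0.089700 / 0.143600 ≈ 0.6247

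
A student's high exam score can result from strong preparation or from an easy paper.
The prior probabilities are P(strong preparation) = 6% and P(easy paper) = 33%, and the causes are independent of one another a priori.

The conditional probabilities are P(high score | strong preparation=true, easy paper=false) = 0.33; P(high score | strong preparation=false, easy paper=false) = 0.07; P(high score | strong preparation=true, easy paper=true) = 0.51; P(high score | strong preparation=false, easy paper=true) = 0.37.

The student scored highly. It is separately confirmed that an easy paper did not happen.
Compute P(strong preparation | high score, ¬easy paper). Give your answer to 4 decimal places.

Weight on strong preparation=true, given the evidence: 0.33·0.06 = 0.019800
Normalizer over all consistent configurations: 0.07·0.94 + 0.33·0.06 = 0.085600
P(strong preparation | high score, ¬easy paper) = 0.019800/0.085600 ≈ 0.2313

P(strong preparation | high score, ¬easy paper) ≈ 0.2313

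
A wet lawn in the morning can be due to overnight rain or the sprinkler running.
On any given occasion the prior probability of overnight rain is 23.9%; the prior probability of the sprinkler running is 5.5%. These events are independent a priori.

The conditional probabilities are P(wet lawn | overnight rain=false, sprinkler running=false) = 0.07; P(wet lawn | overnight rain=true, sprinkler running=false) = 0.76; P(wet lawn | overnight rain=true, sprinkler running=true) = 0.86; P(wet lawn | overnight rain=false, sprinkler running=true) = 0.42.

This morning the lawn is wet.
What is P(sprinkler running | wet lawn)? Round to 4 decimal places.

Sum P(wet lawn|·) weighted by the priors over the 4 (overnight rain, sprinkler running) configurations:
  P(wet lawn) = 0.07·0.761·0.945 + 0.42·0.761·0.055 + 0.76·0.239·0.945 + 0.86·0.239·0.055
        = 0.050340 + 0.017579 + 0.171650 + 0.011305 = 0.250874
Keeping only the sprinkler running-present terms gives 0.028884, so
  P(sprinkler running | wet lawn) = 0.028884 / 0.250874 ≈ 0.1151

P(sprinkler running | wet lawn) ≈ 0.1151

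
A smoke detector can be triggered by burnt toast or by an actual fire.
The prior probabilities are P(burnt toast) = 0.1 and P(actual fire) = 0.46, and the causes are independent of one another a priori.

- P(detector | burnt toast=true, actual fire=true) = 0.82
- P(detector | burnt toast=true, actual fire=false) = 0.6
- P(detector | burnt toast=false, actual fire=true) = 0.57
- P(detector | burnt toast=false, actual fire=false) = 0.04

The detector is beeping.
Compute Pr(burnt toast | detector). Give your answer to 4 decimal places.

Pr(burnt toast | detector) ≈ 0.2154

Numerator (weight on configurations with burnt toast): 0.032400 + 0.037720 = 0.070120
Denominator P(detector): 0.04*0.9*0.54 + 0.57*0.9*0.46 + 0.6*0.1*0.54 + 0.82*0.1*0.46 = 0.325540
Posterior = 0.070120 / 0.325540 ≈ 0.2154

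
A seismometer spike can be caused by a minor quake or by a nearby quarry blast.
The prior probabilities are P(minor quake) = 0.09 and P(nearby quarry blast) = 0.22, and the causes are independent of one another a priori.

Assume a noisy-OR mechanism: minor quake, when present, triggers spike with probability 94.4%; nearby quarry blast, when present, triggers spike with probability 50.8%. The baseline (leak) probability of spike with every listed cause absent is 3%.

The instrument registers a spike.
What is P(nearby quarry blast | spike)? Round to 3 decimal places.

Under noisy-OR, P(spike | causes) = 1 − (1−0.03)·∏(1−qᵢ) over the active causes.
Sum P(spike|·) weighted by the priors over the 4 (minor quake, nearby quarry blast) configurations:
  P(spike) = 0.03*0.91*0.78 + 0.52276*0.91*0.22 + 0.94568*0.09*0.78 + 0.973275*0.09*0.22
        = 0.021294 + 0.104657 + 0.066387 + 0.019271 = 0.211609
Keeping only the nearby quarry blast-present terms gives 0.123928, so
  P(nearby quarry blast | spike) = 0.123928 / 0.211609 ≈ 0.586

P(nearby quarry blast | spike) ≈ 0.586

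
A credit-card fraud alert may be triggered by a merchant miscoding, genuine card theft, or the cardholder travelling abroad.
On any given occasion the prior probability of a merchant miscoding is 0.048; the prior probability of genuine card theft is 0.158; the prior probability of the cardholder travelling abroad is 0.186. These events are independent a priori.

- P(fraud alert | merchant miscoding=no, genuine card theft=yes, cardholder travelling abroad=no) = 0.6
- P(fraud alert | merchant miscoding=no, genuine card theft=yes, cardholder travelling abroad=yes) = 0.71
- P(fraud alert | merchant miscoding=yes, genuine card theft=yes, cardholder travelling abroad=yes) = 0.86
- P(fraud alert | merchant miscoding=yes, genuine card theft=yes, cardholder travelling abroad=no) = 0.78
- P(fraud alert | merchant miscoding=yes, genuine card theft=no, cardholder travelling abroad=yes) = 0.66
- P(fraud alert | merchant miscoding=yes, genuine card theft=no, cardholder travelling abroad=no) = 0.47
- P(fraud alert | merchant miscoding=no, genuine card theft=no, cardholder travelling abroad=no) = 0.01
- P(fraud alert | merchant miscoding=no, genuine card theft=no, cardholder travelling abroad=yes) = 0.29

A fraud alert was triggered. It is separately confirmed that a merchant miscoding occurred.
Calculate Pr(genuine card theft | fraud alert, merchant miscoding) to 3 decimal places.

Pr(genuine card theft | fraud alert, merchant miscoding) ≈ 0.228

Sum P(fraud alert|·) weighted by the priors over the 4 (genuine card theft, cardholder travelling abroad) configurations:
  P(fraud alert | merchant miscoding) = 0.47*0.842*0.814 + 0.66*0.842*0.186 + 0.78*0.158*0.814 + 0.86*0.158*0.186
        = 0.322132 + 0.103364 + 0.100317 + 0.025274 = 0.551087
Configurations with genuine card theft contribute 0.125591, so
  P(genuine card theft | fraud alert, merchant miscoding) = 0.125591 / 0.551087 ≈ 0.228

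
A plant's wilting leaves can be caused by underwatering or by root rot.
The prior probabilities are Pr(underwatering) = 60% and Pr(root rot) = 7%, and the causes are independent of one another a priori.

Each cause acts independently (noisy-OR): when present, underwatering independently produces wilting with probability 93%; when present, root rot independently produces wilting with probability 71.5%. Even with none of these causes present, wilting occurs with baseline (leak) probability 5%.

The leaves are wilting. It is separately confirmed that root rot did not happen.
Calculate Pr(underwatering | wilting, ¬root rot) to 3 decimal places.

Under noisy-OR, P(wilting | causes) = 1 − (1−0.05)·∏(1−qᵢ) over the active causes.
Enumerate both values of underwatering and weight by the priors:
  P(wilting | ¬root rot) = 0.05·0.4 + 0.9335·0.6
        = 0.020000 + 0.560100 = 0.580100
Configurations with underwatering contribute 0.560100, so
  P(underwatering | wilting, ¬root rot) = 0.560100 / 0.580100 ≈ 0.966

Pr(underwatering | wilting, ¬root rot) ≈ 0.966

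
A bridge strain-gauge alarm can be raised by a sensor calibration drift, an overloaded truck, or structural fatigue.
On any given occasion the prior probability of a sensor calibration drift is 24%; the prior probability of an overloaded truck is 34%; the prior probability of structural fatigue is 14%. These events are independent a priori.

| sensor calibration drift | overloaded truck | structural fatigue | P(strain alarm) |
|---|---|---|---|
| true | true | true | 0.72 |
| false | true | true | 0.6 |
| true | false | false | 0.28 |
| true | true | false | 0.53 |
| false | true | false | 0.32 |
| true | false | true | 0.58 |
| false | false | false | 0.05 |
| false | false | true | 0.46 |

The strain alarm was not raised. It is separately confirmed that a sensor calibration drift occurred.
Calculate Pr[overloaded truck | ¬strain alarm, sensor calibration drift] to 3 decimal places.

Pr[overloaded truck | ¬strain alarm, sensor calibration drift] ≈ 0.252

P(¬strain alarm | sensor calibration drift) = 0.72×0.66×0.86 + 0.42×0.66×0.14 + 0.47×0.34×0.86 + 0.28×0.34×0.14 = 0.408672 + 0.038808 + 0.137428 + 0.013328 = 0.598236
The overloaded truck-present share is 0.137428 + 0.013328 = 0.150756.
So P(overloaded truck | ¬strain alarm, sensor calibration drift) = 0.150756/0.598236 ≈ 0.252.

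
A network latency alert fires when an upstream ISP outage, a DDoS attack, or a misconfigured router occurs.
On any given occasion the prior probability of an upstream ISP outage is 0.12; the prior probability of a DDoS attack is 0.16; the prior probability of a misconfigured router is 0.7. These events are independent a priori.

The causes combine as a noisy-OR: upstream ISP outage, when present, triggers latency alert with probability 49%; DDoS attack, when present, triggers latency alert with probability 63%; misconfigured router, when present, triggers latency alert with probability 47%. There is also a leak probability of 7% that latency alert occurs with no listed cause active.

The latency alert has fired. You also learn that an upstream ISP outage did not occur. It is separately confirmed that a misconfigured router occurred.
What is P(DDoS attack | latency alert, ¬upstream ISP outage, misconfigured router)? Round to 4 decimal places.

Under noisy-OR, P(latency alert | causes) = 1 − (1−0.07)·∏(1−qᵢ) over the active causes.
By total probability over both values of DDoS attack:
  P(latency alert | ¬upstream ISP outage, misconfigured router) = 0.5071*0.84 + 0.817627*0.16
        = 0.425964 + 0.130820 = 0.556784
Keeping only the DDoS attack-present terms gives 0.130820, so
  P(DDoS attack | latency alert, ¬upstream ISP outage, misconfigured router) = 0.130820 / 0.556784 ≈ 0.2350

P(DDoS attack | latency alert, ¬upstream ISP outage, misconfigured router) ≈ 0.2350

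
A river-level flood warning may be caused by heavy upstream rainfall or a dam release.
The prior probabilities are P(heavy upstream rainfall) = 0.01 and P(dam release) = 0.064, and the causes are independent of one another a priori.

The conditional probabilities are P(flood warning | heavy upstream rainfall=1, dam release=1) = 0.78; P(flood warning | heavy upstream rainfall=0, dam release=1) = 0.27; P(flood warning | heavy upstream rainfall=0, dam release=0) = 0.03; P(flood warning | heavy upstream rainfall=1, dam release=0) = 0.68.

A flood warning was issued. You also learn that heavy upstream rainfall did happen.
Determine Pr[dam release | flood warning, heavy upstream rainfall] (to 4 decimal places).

P(flood warning | heavy upstream rainfall) = 0.68*0.936 + 0.78*0.064 = 0.636480 + 0.049920 = 0.686400
Of this, 0.049920 comes from 0.78*0.064 (the dam release=true cases).
Hence the posterior is 0.049920/0.686400 ≈ 0.0727.

Pr[dam release | flood warning, heavy upstream rainfall] ≈ 0.0727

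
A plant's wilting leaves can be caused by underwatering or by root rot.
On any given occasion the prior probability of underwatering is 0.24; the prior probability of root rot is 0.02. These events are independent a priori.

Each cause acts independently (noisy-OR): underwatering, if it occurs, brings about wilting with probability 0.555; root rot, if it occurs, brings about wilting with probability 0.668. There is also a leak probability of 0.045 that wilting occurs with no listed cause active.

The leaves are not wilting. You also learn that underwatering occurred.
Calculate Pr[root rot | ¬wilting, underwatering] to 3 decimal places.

Under noisy-OR, P(wilting | causes) = 1 − (1−0.045)·∏(1−qᵢ) over the active causes.
By total probability over both values of root rot:
  P(¬wilting | underwatering) = 0.424975*0.98 + 0.141092*0.02
        = 0.416475 + 0.002822 = 0.419297
Keeping only the root rot-present terms gives 0.002822, so
  P(root rot | ¬wilting, underwatering) = 0.002822 / 0.419297 ≈ 0.007

Pr[root rot | ¬wilting, underwatering] ≈ 0.007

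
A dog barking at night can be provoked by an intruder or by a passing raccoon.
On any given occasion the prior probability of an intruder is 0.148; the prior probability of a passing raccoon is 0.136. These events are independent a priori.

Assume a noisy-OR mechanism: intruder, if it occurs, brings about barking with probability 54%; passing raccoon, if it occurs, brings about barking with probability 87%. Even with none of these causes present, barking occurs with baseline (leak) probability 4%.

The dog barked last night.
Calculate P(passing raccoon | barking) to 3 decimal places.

P(passing raccoon | barking) ≈ 0.544

Under noisy-OR, P(barking | causes) = 1 − (1−0.04)·∏(1−qᵢ) over the active causes.
P(barking) = 0.04×0.852×0.864 + 0.8752×0.852×0.136 + 0.5584×0.148×0.864 + 0.942592×0.148×0.136 = 0.029445 + 0.101411 + 0.071404 + 0.018972 = 0.221232
Of this, 0.120383 comes from 0.101411 + 0.018972 (the passing raccoon=true cases).
P(passing raccoon | barking) = 0.120383 / 0.221232 ≈ 0.544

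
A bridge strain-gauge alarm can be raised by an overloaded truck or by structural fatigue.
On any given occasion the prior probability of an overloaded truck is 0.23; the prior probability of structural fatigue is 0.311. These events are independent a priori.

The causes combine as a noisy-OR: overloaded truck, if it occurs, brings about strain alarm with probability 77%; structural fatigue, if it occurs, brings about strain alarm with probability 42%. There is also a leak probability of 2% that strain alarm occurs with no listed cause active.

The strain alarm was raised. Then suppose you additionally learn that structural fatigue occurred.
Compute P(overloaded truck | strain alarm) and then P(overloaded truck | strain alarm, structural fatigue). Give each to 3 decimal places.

P(overloaded truck | strain alarm) ≈ 0.619; P(overloaded truck | strain alarm, structural fatigue) ≈ 0.376

Under noisy-OR, P(strain alarm | causes) = 1 − (1−0.02)·∏(1−qᵢ) over the active causes.
For the numerator, keep only overloaded truck=true terms: 0.122751 + 0.062179 = 0.184930
Denominator P(strain alarm): 0.02*0.77*0.689 + 0.4316*0.77*0.311 + 0.7746*0.23*0.689 + 0.869268*0.23*0.311 = 0.298896
Posterior = 0.184930 / 0.298896 ≈ 0.619

Now condition on the additional information:
Enumerate both values of overloaded truck and weight by the priors:
  P(strain alarm | structural fatigue) = 0.4316·0.77 + 0.869268·0.23
        = 0.332332 + 0.199932 = 0.532264
Configurations with overloaded truck contribute 0.199932, so
  P(overloaded truck | strain alarm, structural fatigue) = 0.199932 / 0.532264 ≈ 0.376
The drop from 0.619 to 0.376 is the explaining-away (discounting) effect.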